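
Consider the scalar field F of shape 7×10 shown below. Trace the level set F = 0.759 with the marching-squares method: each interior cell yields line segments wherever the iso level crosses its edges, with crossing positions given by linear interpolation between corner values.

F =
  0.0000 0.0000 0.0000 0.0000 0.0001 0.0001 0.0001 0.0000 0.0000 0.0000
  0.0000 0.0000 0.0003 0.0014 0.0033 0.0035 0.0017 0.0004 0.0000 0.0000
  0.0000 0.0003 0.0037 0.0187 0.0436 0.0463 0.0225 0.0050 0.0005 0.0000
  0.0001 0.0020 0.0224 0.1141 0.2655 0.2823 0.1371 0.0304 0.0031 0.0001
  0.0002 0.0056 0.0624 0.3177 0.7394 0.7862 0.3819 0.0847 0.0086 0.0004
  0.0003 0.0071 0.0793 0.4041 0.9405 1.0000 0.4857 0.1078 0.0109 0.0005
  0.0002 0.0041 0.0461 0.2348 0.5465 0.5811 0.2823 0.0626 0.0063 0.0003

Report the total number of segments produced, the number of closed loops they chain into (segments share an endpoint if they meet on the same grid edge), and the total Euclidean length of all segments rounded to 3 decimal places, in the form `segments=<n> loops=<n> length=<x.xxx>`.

segments=8 loops=1 length=5.461

cell (3,4): code 0100 → (3.946,5.000)–(4.000,4.419)
cell (3,5): code 1000 → (4.000,5.067)–(3.946,5.000)
cell (4,3): code 0100 → (4.097,4.000)–(5.000,3.662)
cell (4,4): code 1110 → (4.000,4.419)–(4.097,4.000)
cell (4,5): code 1001 → (5.000,5.469)–(4.000,5.067)
cell (5,3): code 0010 → (5.000,3.662)–(5.461,4.000)
cell (5,4): code 0011 → (5.461,4.000)–(5.575,5.000)
cell (5,5): code 0001 → (5.575,5.000)–(5.000,5.469)
total: 8 segments, chained into 1 closed loop(s), length Σ = 5.461485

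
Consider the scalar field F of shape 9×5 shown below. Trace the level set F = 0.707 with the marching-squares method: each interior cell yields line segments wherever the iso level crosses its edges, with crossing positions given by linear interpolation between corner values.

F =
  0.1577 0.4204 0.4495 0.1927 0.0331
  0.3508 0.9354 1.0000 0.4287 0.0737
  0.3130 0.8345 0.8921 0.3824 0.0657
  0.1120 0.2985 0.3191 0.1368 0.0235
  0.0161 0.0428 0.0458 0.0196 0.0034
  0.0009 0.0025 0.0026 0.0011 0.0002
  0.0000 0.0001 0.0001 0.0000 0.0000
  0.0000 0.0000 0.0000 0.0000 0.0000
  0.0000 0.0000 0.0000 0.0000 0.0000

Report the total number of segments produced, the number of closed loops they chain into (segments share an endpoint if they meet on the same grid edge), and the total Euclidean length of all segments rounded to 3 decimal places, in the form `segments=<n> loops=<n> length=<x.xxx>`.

cell (0,0): code 0100 → (0.557,1.000)–(1.000,0.609)
cell (0,1): code 1100 → (0.468,2.000)–(0.557,1.000)
cell (0,2): code 1000 → (1.000,2.513)–(0.468,2.000)
cell (1,0): code 0110 → (1.000,0.609)–(2.000,0.756)
cell (1,2): code 1001 → (2.000,2.363)–(1.000,2.513)
cell (2,0): code 0010 → (2.000,0.756)–(2.238,1.000)
cell (2,1): code 0011 → (2.238,1.000)–(2.323,2.000)
cell (2,2): code 0001 → (2.323,2.000)–(2.000,2.363)
total: 8 segments, chained into 1 closed loop(s), length Σ = 6.186650

segments=8 loops=1 length=6.187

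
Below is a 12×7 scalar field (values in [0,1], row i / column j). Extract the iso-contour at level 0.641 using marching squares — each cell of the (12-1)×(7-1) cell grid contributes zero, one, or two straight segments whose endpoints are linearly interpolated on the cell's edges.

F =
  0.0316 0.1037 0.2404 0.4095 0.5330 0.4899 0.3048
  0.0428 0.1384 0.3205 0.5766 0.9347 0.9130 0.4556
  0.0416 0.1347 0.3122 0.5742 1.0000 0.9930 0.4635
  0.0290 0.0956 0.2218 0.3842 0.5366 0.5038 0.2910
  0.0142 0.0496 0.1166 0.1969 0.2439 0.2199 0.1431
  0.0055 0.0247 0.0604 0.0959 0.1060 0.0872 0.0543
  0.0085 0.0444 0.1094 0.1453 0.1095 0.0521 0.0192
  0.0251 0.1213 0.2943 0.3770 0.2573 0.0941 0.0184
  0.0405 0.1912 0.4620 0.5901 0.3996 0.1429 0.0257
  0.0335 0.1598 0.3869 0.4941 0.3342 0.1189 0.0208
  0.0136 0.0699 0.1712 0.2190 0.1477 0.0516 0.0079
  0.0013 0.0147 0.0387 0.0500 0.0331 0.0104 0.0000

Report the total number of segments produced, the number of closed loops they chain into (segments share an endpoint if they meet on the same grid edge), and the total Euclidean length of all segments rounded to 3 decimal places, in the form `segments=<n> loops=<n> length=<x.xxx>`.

cell (0,3): code 0100 → (0.269,4.000)–(1.000,3.180)
cell (0,4): code 1100 → (0.357,5.000)–(0.269,4.000)
cell (0,5): code 1000 → (1.000,5.595)–(0.357,5.000)
cell (1,3): code 0110 → (1.000,3.180)–(2.000,3.157)
cell (1,5): code 1001 → (2.000,5.665)–(1.000,5.595)
cell (2,3): code 0010 → (2.000,3.157)–(2.775,4.000)
cell (2,4): code 0011 → (2.775,4.000)–(2.720,5.000)
cell (2,5): code 0001 → (2.720,5.000)–(2.000,5.665)
total: 8 segments, chained into 1 closed loop(s), length Σ = 8.107233

segments=8 loops=1 length=8.107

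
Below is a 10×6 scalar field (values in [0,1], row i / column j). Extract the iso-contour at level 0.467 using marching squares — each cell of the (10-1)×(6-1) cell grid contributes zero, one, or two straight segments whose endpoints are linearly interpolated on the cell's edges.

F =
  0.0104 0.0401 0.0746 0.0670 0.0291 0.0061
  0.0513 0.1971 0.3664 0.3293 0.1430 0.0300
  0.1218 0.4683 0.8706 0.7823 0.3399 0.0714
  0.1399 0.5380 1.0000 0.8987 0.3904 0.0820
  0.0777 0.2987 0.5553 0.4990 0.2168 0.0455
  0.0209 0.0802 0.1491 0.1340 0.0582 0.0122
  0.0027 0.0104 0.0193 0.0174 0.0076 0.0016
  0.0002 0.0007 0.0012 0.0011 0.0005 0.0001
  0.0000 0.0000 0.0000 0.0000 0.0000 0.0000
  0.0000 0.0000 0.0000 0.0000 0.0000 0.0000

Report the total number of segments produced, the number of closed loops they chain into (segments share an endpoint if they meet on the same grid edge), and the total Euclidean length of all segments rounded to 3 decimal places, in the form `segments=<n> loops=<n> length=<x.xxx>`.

cell (1,0): code 0100 → (1.995,1.000)–(2.000,0.996)
cell (1,1): code 1100 → (1.200,2.000)–(1.995,1.000)
cell (1,2): code 1100 → (1.304,3.000)–(1.200,2.000)
cell (1,3): code 1000 → (2.000,3.713)–(1.304,3.000)
cell (2,0): code 0110 → (2.000,0.996)–(3.000,0.822)
cell (2,3): code 1001 → (3.000,3.849)–(2.000,3.713)
cell (3,0): code 0010 → (3.000,0.822)–(3.297,1.000)
cell (3,1): code 0111 → (3.297,1.000)–(4.000,1.656)
cell (3,3): code 1001 → (4.000,3.113)–(3.000,3.849)
cell (4,1): code 0010 → (4.000,1.656)–(4.217,2.000)
cell (4,2): code 0011 → (4.217,2.000)–(4.088,3.000)
cell (4,3): code 0001 → (4.088,3.000)–(4.000,3.113)
total: 12 segments, chained into 1 closed loop(s), length Σ = 9.418248

segments=12 loops=1 length=9.418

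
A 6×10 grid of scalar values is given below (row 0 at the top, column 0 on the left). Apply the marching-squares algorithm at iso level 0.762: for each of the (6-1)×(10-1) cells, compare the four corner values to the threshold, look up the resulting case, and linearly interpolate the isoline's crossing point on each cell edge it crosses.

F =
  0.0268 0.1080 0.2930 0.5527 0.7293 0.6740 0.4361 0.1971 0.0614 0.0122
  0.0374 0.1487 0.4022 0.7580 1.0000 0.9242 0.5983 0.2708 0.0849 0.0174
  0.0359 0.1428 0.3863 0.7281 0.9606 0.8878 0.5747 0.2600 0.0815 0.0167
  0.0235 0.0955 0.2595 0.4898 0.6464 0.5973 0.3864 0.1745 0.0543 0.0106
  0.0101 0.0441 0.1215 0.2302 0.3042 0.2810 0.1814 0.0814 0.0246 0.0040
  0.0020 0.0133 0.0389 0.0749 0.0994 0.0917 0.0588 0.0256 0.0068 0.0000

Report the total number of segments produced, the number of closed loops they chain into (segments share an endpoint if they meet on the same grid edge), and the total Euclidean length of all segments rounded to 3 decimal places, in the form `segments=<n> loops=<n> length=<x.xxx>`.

cell (0,3): code 0100 → (0.121,4.000)–(1.000,3.017)
cell (0,4): code 1100 → (0.352,5.000)–(0.121,4.000)
cell (0,5): code 1000 → (1.000,5.498)–(0.352,5.000)
cell (1,3): code 0110 → (1.000,3.017)–(2.000,3.146)
cell (1,5): code 1001 → (2.000,5.402)–(1.000,5.498)
cell (2,3): code 0010 → (2.000,3.146)–(2.632,4.000)
cell (2,4): code 0011 → (2.632,4.000)–(2.433,5.000)
cell (2,5): code 0001 → (2.433,5.000)–(2.000,5.402)
total: 8 segments, chained into 1 closed loop(s), length Σ = 7.848665

segments=8 loops=1 length=7.849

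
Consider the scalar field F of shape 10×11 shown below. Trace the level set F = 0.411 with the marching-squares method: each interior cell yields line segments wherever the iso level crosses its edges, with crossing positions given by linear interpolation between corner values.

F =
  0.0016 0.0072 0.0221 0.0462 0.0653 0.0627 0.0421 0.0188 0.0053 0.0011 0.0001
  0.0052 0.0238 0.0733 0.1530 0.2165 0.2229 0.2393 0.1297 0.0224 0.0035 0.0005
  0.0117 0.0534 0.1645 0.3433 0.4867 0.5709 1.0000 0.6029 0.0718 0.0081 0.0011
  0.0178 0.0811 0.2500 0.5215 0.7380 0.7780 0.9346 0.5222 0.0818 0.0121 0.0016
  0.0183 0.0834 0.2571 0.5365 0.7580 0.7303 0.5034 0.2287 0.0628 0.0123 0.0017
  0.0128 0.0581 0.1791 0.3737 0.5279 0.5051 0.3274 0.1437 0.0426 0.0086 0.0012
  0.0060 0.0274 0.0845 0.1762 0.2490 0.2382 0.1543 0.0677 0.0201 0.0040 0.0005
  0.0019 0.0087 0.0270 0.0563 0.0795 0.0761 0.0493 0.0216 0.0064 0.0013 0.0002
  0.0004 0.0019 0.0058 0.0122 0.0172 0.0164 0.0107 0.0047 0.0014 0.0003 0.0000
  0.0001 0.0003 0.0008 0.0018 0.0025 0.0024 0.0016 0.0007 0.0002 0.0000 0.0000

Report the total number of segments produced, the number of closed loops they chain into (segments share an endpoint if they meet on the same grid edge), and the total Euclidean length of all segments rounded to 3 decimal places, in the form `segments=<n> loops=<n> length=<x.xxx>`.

segments=18 loops=1 length=14.012

cell (1,3): code 0100 → (1.720,4.000)–(2.000,3.472)
cell (1,4): code 1100 → (1.541,5.000)–(1.720,4.000)
cell (1,5): code 1100 → (1.226,6.000)–(1.541,5.000)
cell (1,6): code 1100 → (1.594,7.000)–(1.226,6.000)
cell (1,7): code 1000 → (2.000,7.361)–(1.594,7.000)
cell (2,2): code 0100 → (2.380,3.000)–(3.000,2.593)
cell (2,3): code 1110 → (2.000,3.472)–(2.380,3.000)
cell (2,7): code 1001 → (3.000,7.252)–(2.000,7.361)
cell (3,2): code 0110 → (3.000,2.593)–(4.000,2.551)
cell (3,6): code 1011 → (4.000,6.336)–(3.379,7.000)
cell (3,7): code 0001 → (3.379,7.000)–(3.000,7.252)
cell (4,2): code 0010 → (4.000,2.551)–(4.771,3.000)
cell (4,3): code 0111 → (4.771,3.000)–(5.000,3.242)
cell (4,5): code 1011 → (5.000,5.530)–(4.525,6.000)
cell (4,6): code 0001 → (4.525,6.000)–(4.000,6.336)
cell (5,3): code 0010 → (5.000,3.242)–(5.419,4.000)
cell (5,4): code 0011 → (5.419,4.000)–(5.353,5.000)
cell (5,5): code 0001 → (5.353,5.000)–(5.000,5.530)
total: 18 segments, chained into 1 closed loop(s), length Σ = 14.011792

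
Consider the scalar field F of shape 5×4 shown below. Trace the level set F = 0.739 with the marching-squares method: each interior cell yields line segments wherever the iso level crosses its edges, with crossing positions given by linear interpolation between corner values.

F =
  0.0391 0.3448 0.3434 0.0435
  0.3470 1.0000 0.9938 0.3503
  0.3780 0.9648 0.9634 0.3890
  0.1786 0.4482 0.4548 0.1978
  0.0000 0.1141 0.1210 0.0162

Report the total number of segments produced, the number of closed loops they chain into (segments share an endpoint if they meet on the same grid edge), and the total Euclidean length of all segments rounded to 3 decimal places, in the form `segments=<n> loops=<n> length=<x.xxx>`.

cell (0,0): code 0100 → (0.602,1.000)–(1.000,0.600)
cell (0,1): code 1100 → (0.608,2.000)–(0.602,1.000)
cell (0,2): code 1000 → (1.000,2.396)–(0.608,2.000)
cell (1,0): code 0110 → (1.000,0.600)–(2.000,0.615)
cell (1,2): code 1001 → (2.000,2.391)–(1.000,2.396)
cell (2,0): code 0010 → (2.000,0.615)–(2.437,1.000)
cell (2,1): code 0011 → (2.437,1.000)–(2.441,2.000)
cell (2,2): code 0001 → (2.441,2.000)–(2.000,2.391)
total: 8 segments, chained into 1 closed loop(s), length Σ = 6.293118

segments=8 loops=1 length=6.293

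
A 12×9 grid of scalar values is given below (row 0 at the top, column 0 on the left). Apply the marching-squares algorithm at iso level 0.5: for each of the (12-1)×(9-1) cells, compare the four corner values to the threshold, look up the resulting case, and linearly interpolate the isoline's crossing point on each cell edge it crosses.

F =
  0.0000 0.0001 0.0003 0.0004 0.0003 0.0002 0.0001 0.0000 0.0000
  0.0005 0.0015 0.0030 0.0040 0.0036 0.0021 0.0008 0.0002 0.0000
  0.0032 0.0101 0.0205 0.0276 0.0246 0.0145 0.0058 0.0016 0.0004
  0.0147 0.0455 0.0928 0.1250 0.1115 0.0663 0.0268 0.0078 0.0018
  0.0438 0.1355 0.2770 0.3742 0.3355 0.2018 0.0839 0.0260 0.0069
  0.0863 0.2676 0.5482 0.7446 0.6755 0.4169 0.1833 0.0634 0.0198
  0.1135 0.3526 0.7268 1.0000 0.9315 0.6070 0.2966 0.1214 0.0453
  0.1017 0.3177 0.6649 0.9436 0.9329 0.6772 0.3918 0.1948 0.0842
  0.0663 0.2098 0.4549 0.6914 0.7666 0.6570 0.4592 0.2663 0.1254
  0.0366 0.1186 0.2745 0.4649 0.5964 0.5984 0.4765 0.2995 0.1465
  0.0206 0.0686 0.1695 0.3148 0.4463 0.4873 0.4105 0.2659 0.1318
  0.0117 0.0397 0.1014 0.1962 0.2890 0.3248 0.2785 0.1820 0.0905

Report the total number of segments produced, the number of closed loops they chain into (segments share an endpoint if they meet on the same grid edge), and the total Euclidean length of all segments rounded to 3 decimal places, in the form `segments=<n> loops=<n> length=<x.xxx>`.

segments=18 loops=1 length=15.460

cell (4,1): code 0100 → (4.822,2.000)–(5.000,1.828)
cell (4,2): code 1100 → (4.340,3.000)–(4.822,2.000)
cell (4,3): code 1100 → (4.484,4.000)–(4.340,3.000)
cell (4,4): code 1000 → (5.000,4.679)–(4.484,4.000)
cell (5,1): code 0110 → (5.000,1.828)–(6.000,1.394)
cell (5,4): code 1101 → (5.437,5.000)–(5.000,4.679)
cell (5,5): code 1000 → (6.000,5.345)–(5.437,5.000)
cell (6,1): code 0110 → (6.000,1.394)–(7.000,1.525)
cell (6,5): code 1001 → (7.000,5.621)–(6.000,5.345)
cell (7,1): code 0010 → (7.000,1.525)–(7.785,2.000)
cell (7,2): code 0111 → (7.785,2.000)–(8.000,2.191)
cell (7,5): code 1001 → (8.000,5.794)–(7.000,5.621)
cell (8,2): code 0010 → (8.000,2.191)–(8.845,3.000)
cell (8,3): code 0111 → (8.845,3.000)–(9.000,3.267)
cell (8,5): code 1001 → (9.000,5.807)–(8.000,5.794)
cell (9,3): code 0010 → (9.000,3.267)–(9.642,4.000)
cell (9,4): code 0011 → (9.642,4.000)–(9.886,5.000)
cell (9,5): code 0001 → (9.886,5.000)–(9.000,5.807)
total: 18 segments, chained into 1 closed loop(s), length Σ = 15.460066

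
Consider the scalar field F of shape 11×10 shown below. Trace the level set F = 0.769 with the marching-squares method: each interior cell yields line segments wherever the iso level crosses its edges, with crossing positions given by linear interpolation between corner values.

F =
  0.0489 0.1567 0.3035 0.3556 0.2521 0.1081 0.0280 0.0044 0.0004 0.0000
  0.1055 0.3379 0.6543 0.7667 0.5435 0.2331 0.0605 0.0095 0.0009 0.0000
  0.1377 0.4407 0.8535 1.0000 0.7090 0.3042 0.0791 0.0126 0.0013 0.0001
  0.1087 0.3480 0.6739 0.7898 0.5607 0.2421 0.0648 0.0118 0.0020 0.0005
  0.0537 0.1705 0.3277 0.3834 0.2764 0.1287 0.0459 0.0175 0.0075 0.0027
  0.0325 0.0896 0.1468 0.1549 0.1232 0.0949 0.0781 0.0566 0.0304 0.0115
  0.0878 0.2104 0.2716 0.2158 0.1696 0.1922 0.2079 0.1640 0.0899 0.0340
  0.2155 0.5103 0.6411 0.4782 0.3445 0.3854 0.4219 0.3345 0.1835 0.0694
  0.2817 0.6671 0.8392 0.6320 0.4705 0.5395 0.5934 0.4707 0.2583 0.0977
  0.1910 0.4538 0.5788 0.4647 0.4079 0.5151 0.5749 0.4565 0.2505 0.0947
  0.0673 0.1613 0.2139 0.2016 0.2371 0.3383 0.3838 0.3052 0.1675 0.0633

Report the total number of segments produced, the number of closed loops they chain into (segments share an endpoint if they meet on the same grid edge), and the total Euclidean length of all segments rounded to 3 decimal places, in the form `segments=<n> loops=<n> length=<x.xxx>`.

cell (1,1): code 0100 → (1.576,2.000)–(2.000,1.795)
cell (1,2): code 1100 → (1.010,3.000)–(1.576,2.000)
cell (1,3): code 1000 → (2.000,3.794)–(1.010,3.000)
cell (2,1): code 0010 → (2.000,1.795)–(2.470,2.000)
cell (2,2): code 0111 → (2.470,2.000)–(3.000,2.821)
cell (2,3): code 1001 → (3.000,3.091)–(2.000,3.794)
cell (3,2): code 0010 → (3.000,2.821)–(3.051,3.000)
cell (3,3): code 0001 → (3.051,3.000)–(3.000,3.091)
cell (7,1): code 0100 → (7.646,2.000)–(8.000,1.592)
cell (7,2): code 1000 → (8.000,2.339)–(7.646,2.000)
cell (8,1): code 0010 → (8.000,1.592)–(8.270,2.000)
cell (8,2): code 0001 → (8.270,2.000)–(8.000,2.339)
total: 12 segments, chained into 2 closed loop(s), length Σ = 7.844499

segments=12 loops=2 length=7.844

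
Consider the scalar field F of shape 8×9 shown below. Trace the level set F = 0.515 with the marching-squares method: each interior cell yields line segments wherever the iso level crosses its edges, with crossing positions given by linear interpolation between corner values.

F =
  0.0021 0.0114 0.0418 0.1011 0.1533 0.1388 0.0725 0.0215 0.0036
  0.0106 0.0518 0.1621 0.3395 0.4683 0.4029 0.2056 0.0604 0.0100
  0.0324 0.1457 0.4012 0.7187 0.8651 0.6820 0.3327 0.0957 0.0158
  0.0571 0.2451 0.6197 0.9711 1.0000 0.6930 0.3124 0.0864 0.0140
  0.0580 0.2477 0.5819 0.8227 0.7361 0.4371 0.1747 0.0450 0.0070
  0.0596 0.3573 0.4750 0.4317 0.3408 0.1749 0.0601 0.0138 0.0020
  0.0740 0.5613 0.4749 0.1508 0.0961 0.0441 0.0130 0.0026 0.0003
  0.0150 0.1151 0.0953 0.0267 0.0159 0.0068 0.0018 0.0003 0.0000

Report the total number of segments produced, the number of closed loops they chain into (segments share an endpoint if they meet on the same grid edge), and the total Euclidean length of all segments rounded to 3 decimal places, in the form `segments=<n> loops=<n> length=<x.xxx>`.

segments=18 loops=2 length=13.266

cell (1,2): code 0100 → (1.463,3.000)–(2.000,2.358)
cell (1,3): code 1100 → (1.118,4.000)–(1.463,3.000)
cell (1,4): code 1100 → (1.402,5.000)–(1.118,4.000)
cell (1,5): code 1000 → (2.000,5.478)–(1.402,5.000)
cell (2,1): code 0100 → (2.521,2.000)–(3.000,1.721)
cell (2,2): code 1110 → (2.000,2.358)–(2.521,2.000)
cell (2,5): code 1001 → (3.000,5.468)–(2.000,5.478)
cell (3,1): code 0110 → (3.000,1.721)–(4.000,1.800)
cell (3,4): code 1011 → (4.000,4.739)–(3.696,5.000)
cell (3,5): code 0001 → (3.696,5.000)–(3.000,5.468)
cell (4,1): code 0010 → (4.000,1.800)–(4.626,2.000)
cell (4,2): code 0011 → (4.626,2.000)–(4.787,3.000)
cell (4,3): code 0011 → (4.787,3.000)–(4.559,4.000)
cell (4,4): code 0001 → (4.559,4.000)–(4.000,4.739)
cell (5,0): code 0100 → (5.773,1.000)–(6.000,0.905)
cell (5,1): code 1000 → (6.000,1.536)–(5.773,1.000)
cell (6,0): code 0010 → (6.000,0.905)–(6.104,1.000)
cell (6,1): code 0001 → (6.104,1.000)–(6.000,1.536)
total: 18 segments, chained into 2 closed loop(s), length Σ = 13.266370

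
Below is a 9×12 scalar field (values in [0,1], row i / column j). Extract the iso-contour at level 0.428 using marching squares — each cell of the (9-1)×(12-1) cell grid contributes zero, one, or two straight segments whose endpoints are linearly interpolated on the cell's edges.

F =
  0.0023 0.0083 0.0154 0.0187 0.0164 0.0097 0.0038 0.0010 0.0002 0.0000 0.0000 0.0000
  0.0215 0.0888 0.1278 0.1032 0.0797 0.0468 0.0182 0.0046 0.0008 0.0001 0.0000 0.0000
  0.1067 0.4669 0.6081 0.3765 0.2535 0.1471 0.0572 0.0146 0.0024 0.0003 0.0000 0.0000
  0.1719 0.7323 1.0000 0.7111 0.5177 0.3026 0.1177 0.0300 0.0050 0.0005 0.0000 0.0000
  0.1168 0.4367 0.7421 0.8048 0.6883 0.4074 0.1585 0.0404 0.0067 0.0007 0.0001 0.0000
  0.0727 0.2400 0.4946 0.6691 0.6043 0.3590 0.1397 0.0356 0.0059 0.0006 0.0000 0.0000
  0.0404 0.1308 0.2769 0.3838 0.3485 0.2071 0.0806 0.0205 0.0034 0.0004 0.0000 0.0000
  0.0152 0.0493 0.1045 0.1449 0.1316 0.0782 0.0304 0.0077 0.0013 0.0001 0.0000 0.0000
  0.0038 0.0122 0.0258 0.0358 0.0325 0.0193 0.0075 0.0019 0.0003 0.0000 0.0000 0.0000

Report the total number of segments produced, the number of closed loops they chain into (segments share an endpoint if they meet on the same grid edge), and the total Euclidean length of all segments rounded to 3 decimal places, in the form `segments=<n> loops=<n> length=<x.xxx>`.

segments=16 loops=1 length=13.144

cell (1,0): code 0100 → (1.897,1.000)–(2.000,0.892)
cell (1,1): code 1100 → (1.625,2.000)–(1.897,1.000)
cell (1,2): code 1000 → (2.000,2.778)–(1.625,2.000)
cell (2,0): code 0110 → (2.000,0.892)–(3.000,0.457)
cell (2,2): code 1101 → (2.154,3.000)–(2.000,2.778)
cell (2,3): code 1100 → (2.660,4.000)–(2.154,3.000)
cell (2,4): code 1000 → (3.000,4.417)–(2.660,4.000)
cell (3,0): code 0110 → (3.000,0.457)–(4.000,0.973)
cell (3,4): code 1001 → (4.000,4.927)–(3.000,4.417)
cell (4,0): code 0010 → (4.000,0.973)–(4.044,1.000)
cell (4,1): code 0111 → (4.044,1.000)–(5.000,1.738)
cell (4,4): code 1001 → (5.000,4.719)–(4.000,4.927)
cell (5,1): code 0010 → (5.000,1.738)–(5.306,2.000)
cell (5,2): code 0011 → (5.306,2.000)–(5.845,3.000)
cell (5,3): code 0011 → (5.845,3.000)–(5.689,4.000)
cell (5,4): code 0001 → (5.689,4.000)–(5.000,4.719)
total: 16 segments, chained into 1 closed loop(s), length Σ = 13.143643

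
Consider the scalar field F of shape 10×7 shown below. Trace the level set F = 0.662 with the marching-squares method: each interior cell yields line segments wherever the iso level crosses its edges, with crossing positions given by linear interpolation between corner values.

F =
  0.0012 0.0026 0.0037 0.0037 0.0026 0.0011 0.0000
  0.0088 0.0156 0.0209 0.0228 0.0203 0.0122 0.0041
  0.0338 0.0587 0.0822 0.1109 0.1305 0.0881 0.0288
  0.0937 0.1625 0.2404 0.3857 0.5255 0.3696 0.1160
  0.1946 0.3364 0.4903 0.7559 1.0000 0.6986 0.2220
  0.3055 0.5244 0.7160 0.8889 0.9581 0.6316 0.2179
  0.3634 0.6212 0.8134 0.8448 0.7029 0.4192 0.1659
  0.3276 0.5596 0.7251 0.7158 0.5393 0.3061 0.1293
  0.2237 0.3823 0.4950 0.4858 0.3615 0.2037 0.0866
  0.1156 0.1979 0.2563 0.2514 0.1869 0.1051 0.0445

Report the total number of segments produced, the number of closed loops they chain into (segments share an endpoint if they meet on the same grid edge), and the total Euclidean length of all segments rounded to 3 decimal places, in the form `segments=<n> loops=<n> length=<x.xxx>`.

segments=16 loops=1 length=11.844

cell (3,2): code 0100 → (3.746,3.000)–(4.000,2.646)
cell (3,3): code 1100 → (3.288,4.000)–(3.746,3.000)
cell (3,4): code 1100 → (3.889,5.000)–(3.288,4.000)
cell (3,5): code 1000 → (4.000,5.077)–(3.889,5.000)
cell (4,1): code 0100 → (4.761,2.000)–(5.000,1.718)
cell (4,2): code 1110 → (4.000,2.646)–(4.761,2.000)
cell (4,4): code 1011 → (5.000,4.907)–(4.546,5.000)
cell (4,5): code 0001 → (4.546,5.000)–(4.000,5.077)
cell (5,1): code 0110 → (5.000,1.718)–(6.000,1.212)
cell (5,4): code 1001 → (6.000,4.144)–(5.000,4.907)
cell (6,1): code 0110 → (6.000,1.212)–(7.000,1.619)
cell (6,3): code 1011 → (7.000,3.305)–(6.250,4.000)
cell (6,4): code 0001 → (6.250,4.000)–(6.000,4.144)
cell (7,1): code 0010 → (7.000,1.619)–(7.274,2.000)
cell (7,2): code 0011 → (7.274,2.000)–(7.234,3.000)
cell (7,3): code 0001 → (7.234,3.000)–(7.000,3.305)
total: 16 segments, chained into 1 closed loop(s), length Σ = 11.843768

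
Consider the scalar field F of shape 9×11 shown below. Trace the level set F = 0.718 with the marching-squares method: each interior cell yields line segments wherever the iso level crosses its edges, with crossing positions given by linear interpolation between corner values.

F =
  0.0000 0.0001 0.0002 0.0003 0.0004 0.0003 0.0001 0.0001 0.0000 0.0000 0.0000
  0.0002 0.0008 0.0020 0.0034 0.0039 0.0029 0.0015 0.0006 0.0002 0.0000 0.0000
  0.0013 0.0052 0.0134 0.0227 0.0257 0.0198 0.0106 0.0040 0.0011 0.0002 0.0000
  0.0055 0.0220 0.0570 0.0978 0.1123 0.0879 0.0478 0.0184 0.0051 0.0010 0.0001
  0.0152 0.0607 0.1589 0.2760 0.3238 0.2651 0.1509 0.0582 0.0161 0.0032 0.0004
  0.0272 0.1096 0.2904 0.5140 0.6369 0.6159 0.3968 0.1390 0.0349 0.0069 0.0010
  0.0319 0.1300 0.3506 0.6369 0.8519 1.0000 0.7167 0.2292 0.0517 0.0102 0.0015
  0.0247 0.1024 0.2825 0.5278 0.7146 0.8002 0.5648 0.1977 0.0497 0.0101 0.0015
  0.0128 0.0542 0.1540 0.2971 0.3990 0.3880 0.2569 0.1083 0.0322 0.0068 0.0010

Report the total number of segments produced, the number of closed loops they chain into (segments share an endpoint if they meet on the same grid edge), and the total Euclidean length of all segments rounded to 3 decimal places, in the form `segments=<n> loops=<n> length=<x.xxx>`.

segments=8 loops=1 length=6.901

cell (5,3): code 0100 → (5.377,4.000)–(6.000,3.377)
cell (5,4): code 1100 → (5.266,5.000)–(5.377,4.000)
cell (5,5): code 1000 → (6.000,5.995)–(5.266,5.000)
cell (6,3): code 0010 → (6.000,3.377)–(6.975,4.000)
cell (6,4): code 0111 → (6.975,4.000)–(7.000,4.040)
cell (6,5): code 1001 → (7.000,5.349)–(6.000,5.995)
cell (7,4): code 0010 → (7.000,4.040)–(7.199,5.000)
cell (7,5): code 0001 → (7.199,5.000)–(7.000,5.349)
total: 8 segments, chained into 1 closed loop(s), length Σ = 6.901282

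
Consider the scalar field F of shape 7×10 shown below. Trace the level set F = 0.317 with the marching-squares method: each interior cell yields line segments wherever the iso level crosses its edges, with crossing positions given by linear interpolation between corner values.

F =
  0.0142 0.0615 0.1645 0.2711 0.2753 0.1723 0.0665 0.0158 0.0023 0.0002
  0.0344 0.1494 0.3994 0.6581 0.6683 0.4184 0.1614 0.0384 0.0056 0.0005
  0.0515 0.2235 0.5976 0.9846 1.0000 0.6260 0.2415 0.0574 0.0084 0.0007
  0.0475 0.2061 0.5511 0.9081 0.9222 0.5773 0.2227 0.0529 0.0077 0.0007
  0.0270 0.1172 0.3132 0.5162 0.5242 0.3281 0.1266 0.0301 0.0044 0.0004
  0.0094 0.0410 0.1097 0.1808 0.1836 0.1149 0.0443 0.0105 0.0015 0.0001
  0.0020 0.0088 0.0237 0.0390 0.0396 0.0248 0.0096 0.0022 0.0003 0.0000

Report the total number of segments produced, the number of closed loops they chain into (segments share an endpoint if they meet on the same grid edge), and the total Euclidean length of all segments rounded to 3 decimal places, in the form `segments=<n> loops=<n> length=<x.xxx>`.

segments=16 loops=1 length=14.260

cell (0,1): code 0100 → (0.649,2.000)–(1.000,1.670)
cell (0,2): code 1100 → (0.119,3.000)–(0.649,2.000)
cell (0,3): code 1100 → (0.106,4.000)–(0.119,3.000)
cell (0,4): code 1100 → (0.588,5.000)–(0.106,4.000)
cell (0,5): code 1000 → (1.000,5.395)–(0.588,5.000)
cell (1,1): code 0110 → (1.000,1.670)–(2.000,1.250)
cell (1,5): code 1001 → (2.000,5.804)–(1.000,5.395)
cell (2,1): code 0110 → (2.000,1.250)–(3.000,1.321)
cell (2,5): code 1001 → (3.000,5.734)–(2.000,5.804)
cell (3,1): code 0010 → (3.000,1.321)–(3.984,2.000)
cell (3,2): code 0111 → (3.984,2.000)–(4.000,2.019)
cell (3,5): code 1001 → (4.000,5.055)–(3.000,5.734)
cell (4,2): code 0010 → (4.000,2.019)–(4.594,3.000)
cell (4,3): code 0011 → (4.594,3.000)–(4.608,4.000)
cell (4,4): code 0011 → (4.608,4.000)–(4.052,5.000)
cell (4,5): code 0001 → (4.052,5.000)–(4.000,5.055)
total: 16 segments, chained into 1 closed loop(s), length Σ = 14.260057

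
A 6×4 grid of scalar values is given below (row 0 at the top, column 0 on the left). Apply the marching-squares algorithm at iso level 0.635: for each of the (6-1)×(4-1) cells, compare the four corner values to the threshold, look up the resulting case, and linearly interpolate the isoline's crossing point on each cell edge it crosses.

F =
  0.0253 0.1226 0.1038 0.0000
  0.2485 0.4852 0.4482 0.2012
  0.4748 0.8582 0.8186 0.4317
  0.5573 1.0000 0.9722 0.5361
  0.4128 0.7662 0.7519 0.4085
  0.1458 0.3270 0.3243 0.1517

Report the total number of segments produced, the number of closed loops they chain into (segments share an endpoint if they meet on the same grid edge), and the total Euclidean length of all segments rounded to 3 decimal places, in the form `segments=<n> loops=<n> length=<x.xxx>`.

cell (1,0): code 0100 → (1.402,1.000)–(2.000,0.418)
cell (1,1): code 1100 → (1.504,2.000)–(1.402,1.000)
cell (1,2): code 1000 → (2.000,2.475)–(1.504,2.000)
cell (2,0): code 0110 → (2.000,0.418)–(3.000,0.176)
cell (2,2): code 1001 → (3.000,2.773)–(2.000,2.475)
cell (3,0): code 0110 → (3.000,0.176)–(4.000,0.629)
cell (3,2): code 1001 → (4.000,2.340)–(3.000,2.773)
cell (4,0): code 0010 → (4.000,0.629)–(4.299,1.000)
cell (4,1): code 0011 → (4.299,1.000)–(4.273,2.000)
cell (4,2): code 0001 → (4.273,2.000)–(4.000,2.340)
total: 10 segments, chained into 1 closed loop(s), length Σ = 8.699918

segments=10 loops=1 length=8.700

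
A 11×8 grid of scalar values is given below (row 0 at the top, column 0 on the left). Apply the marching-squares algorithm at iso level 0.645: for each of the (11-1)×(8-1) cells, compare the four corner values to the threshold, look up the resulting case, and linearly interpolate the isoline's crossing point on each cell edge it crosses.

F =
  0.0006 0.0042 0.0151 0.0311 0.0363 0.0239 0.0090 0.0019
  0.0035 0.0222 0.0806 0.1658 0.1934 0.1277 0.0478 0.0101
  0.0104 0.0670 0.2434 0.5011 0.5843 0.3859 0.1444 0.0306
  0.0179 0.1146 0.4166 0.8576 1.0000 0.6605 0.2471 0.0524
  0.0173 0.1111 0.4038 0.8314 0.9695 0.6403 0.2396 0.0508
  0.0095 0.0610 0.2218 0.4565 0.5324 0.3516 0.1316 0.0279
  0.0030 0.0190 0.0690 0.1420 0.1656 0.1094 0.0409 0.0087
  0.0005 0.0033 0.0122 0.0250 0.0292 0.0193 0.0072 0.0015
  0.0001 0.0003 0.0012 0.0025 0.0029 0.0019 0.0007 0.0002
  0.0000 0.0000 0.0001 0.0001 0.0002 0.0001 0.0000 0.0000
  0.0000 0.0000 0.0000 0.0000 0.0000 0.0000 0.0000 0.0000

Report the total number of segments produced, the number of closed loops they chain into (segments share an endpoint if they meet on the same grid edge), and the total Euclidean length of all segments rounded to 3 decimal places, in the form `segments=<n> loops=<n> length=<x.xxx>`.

segments=10 loops=1 length=8.074

cell (2,2): code 0100 → (2.404,3.000)–(3.000,2.518)
cell (2,3): code 1100 → (2.146,4.000)–(2.404,3.000)
cell (2,4): code 1100 → (2.944,5.000)–(2.146,4.000)
cell (2,5): code 1000 → (3.000,5.037)–(2.944,5.000)
cell (3,2): code 0110 → (3.000,2.518)–(4.000,2.564)
cell (3,4): code 1011 → (4.000,4.986)–(3.767,5.000)
cell (3,5): code 0001 → (3.767,5.000)–(3.000,5.037)
cell (4,2): code 0010 → (4.000,2.564)–(4.497,3.000)
cell (4,3): code 0011 → (4.497,3.000)–(4.742,4.000)
cell (4,4): code 0001 → (4.742,4.000)–(4.000,4.986)
total: 10 segments, chained into 1 closed loop(s), length Σ = 8.073637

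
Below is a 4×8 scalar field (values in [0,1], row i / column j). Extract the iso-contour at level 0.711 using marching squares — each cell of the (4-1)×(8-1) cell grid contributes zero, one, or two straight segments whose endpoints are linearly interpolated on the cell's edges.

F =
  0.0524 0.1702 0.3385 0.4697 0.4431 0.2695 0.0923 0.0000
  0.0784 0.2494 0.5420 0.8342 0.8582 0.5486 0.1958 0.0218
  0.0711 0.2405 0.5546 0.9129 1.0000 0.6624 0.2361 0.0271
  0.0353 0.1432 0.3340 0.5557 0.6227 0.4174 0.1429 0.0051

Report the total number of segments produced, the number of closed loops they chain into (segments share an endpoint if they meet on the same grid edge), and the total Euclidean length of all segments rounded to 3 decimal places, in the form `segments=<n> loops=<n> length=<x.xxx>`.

segments=8 loops=1 length=7.180

cell (0,2): code 0100 → (0.662,3.000)–(1.000,2.578)
cell (0,3): code 1100 → (0.645,4.000)–(0.662,3.000)
cell (0,4): code 1000 → (1.000,4.475)–(0.645,4.000)
cell (1,2): code 0110 → (1.000,2.578)–(2.000,2.437)
cell (1,4): code 1001 → (2.000,4.856)–(1.000,4.475)
cell (2,2): code 0010 → (2.000,2.437)–(2.565,3.000)
cell (2,3): code 0011 → (2.565,3.000)–(2.766,4.000)
cell (2,4): code 0001 → (2.766,4.000)–(2.000,4.856)
total: 8 segments, chained into 1 closed loop(s), length Σ = 7.180422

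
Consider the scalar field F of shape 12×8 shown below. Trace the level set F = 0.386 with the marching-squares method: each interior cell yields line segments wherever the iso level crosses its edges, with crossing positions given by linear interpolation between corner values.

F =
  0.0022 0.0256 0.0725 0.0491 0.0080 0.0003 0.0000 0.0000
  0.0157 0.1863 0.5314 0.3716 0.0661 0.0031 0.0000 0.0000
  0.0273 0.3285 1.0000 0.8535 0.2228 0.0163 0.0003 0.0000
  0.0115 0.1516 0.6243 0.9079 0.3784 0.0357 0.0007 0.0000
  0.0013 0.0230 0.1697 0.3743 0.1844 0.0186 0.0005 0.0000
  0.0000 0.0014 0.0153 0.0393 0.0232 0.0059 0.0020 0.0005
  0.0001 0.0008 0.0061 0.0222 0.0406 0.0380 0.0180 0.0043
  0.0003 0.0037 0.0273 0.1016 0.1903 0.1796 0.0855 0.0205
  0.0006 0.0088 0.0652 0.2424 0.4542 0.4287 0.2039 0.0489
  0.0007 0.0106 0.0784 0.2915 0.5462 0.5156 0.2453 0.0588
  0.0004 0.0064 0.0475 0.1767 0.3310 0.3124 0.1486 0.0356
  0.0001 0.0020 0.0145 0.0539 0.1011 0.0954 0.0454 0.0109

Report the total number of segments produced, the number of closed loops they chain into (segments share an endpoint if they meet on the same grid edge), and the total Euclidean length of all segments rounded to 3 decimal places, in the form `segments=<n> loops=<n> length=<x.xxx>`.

segments=18 loops=2 length=15.784

cell (0,1): code 0100 → (0.683,2.000)–(1.000,1.579)
cell (0,2): code 1000 → (1.000,2.910)–(0.683,2.000)
cell (1,1): code 0110 → (1.000,1.579)–(2.000,1.086)
cell (1,2): code 1101 → (1.030,3.000)–(1.000,2.910)
cell (1,3): code 1000 → (2.000,3.741)–(1.030,3.000)
cell (2,1): code 0110 → (2.000,1.086)–(3.000,1.496)
cell (2,3): code 1001 → (3.000,3.986)–(2.000,3.741)
cell (3,1): code 0010 → (3.000,1.496)–(3.524,2.000)
cell (3,2): code 0011 → (3.524,2.000)–(3.978,3.000)
cell (3,3): code 0001 → (3.978,3.000)–(3.000,3.986)
cell (7,3): code 0100 → (7.742,4.000)–(8.000,3.678)
cell (7,4): code 1100 → (7.829,5.000)–(7.742,4.000)
cell (7,5): code 1000 → (8.000,5.190)–(7.829,5.000)
cell (8,3): code 0110 → (8.000,3.678)–(9.000,3.371)
cell (8,5): code 1001 → (9.000,5.479)–(8.000,5.190)
cell (9,3): code 0010 → (9.000,3.371)–(9.744,4.000)
cell (9,4): code 0011 → (9.744,4.000)–(9.638,5.000)
cell (9,5): code 0001 → (9.638,5.000)–(9.000,5.479)
total: 18 segments, chained into 2 closed loop(s), length Σ = 15.783543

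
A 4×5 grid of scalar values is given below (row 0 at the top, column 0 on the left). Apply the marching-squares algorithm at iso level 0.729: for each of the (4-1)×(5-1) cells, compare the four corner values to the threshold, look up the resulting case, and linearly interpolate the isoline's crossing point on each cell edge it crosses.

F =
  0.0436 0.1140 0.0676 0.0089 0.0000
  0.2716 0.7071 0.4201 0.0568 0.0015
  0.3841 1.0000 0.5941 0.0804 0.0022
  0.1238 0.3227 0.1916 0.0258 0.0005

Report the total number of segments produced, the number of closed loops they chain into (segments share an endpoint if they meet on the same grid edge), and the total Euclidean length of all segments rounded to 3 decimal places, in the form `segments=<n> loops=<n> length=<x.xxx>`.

cell (1,0): code 0100 → (1.075,1.000)–(2.000,0.560)
cell (1,1): code 1000 → (2.000,1.668)–(1.075,1.000)
cell (2,0): code 0010 → (2.000,0.560)–(2.400,1.000)
cell (2,1): code 0001 → (2.400,1.000)–(2.000,1.668)
total: 4 segments, chained into 1 closed loop(s), length Σ = 3.538590

segments=4 loops=1 length=3.539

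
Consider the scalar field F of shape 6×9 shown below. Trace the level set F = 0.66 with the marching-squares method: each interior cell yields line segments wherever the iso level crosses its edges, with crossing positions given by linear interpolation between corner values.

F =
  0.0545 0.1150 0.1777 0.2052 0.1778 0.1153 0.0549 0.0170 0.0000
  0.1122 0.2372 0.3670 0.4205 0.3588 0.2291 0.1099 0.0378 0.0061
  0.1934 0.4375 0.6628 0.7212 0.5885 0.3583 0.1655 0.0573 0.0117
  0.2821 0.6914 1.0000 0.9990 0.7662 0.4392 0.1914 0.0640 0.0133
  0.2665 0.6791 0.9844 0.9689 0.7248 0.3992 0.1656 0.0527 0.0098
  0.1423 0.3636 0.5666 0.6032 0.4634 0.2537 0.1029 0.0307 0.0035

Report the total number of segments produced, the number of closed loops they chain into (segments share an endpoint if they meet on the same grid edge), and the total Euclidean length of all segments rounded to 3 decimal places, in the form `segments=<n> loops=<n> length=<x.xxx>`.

segments=14 loops=1 length=10.156

cell (1,1): code 0100 → (1.991,2.000)–(2.000,1.988)
cell (1,2): code 1100 → (1.796,3.000)–(1.991,2.000)
cell (1,3): code 1000 → (2.000,3.461)–(1.796,3.000)
cell (2,0): code 0100 → (2.876,1.000)–(3.000,0.923)
cell (2,1): code 1110 → (2.000,1.988)–(2.876,1.000)
cell (2,3): code 1101 → (2.402,4.000)–(2.000,3.461)
cell (2,4): code 1000 → (3.000,4.325)–(2.402,4.000)
cell (3,0): code 0110 → (3.000,0.923)–(4.000,0.954)
cell (3,4): code 1001 → (4.000,4.199)–(3.000,4.325)
cell (4,0): code 0010 → (4.000,0.954)–(4.061,1.000)
cell (4,1): code 0011 → (4.061,1.000)–(4.776,2.000)
cell (4,2): code 0011 → (4.776,2.000)–(4.845,3.000)
cell (4,3): code 0011 → (4.845,3.000)–(4.248,4.000)
cell (4,4): code 0001 → (4.248,4.000)–(4.000,4.199)
total: 14 segments, chained into 1 closed loop(s), length Σ = 10.156044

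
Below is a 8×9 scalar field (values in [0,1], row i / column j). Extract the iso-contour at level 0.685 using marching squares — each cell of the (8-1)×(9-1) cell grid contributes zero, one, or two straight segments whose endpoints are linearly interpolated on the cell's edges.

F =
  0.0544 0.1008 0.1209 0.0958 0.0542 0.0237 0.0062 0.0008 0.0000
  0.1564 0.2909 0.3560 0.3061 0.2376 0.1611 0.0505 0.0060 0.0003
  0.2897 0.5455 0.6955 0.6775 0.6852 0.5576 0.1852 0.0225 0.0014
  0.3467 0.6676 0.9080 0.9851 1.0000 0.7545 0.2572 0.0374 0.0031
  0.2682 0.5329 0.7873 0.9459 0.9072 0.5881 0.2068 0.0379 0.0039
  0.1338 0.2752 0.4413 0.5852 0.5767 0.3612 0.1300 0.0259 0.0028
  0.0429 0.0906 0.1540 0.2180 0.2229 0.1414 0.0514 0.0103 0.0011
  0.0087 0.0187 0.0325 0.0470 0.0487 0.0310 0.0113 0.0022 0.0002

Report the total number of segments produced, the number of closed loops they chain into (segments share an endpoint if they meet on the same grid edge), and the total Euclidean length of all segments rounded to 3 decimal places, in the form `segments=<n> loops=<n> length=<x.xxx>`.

segments=16 loops=1 length=10.750

cell (1,1): code 0100 → (1.969,2.000)–(2.000,1.930)
cell (1,2): code 1000 → (2.000,2.583)–(1.969,2.000)
cell (1,3): code 0100 → (2.000,4.000)–(2.000,3.974)
cell (1,4): code 1000 → (2.000,4.002)–(2.000,4.000)
cell (2,1): code 0110 → (2.000,1.930)–(3.000,1.072)
cell (2,2): code 1101 → (2.024,3.000)–(2.000,2.583)
cell (2,3): code 1110 → (2.000,3.974)–(2.024,3.000)
cell (2,4): code 1101 → (2.647,5.000)–(2.000,4.002)
cell (2,5): code 1000 → (3.000,5.140)–(2.647,5.000)
cell (3,1): code 0110 → (3.000,1.072)–(4.000,1.598)
cell (3,4): code 1011 → (4.000,4.696)–(3.418,5.000)
cell (3,5): code 0001 → (3.418,5.000)–(3.000,5.140)
cell (4,1): code 0010 → (4.000,1.598)–(4.296,2.000)
cell (4,2): code 0011 → (4.296,2.000)–(4.723,3.000)
cell (4,3): code 0011 → (4.723,3.000)–(4.672,4.000)
cell (4,4): code 0001 → (4.672,4.000)–(4.000,4.696)
total: 16 segments, chained into 1 closed loop(s), length Σ = 10.749576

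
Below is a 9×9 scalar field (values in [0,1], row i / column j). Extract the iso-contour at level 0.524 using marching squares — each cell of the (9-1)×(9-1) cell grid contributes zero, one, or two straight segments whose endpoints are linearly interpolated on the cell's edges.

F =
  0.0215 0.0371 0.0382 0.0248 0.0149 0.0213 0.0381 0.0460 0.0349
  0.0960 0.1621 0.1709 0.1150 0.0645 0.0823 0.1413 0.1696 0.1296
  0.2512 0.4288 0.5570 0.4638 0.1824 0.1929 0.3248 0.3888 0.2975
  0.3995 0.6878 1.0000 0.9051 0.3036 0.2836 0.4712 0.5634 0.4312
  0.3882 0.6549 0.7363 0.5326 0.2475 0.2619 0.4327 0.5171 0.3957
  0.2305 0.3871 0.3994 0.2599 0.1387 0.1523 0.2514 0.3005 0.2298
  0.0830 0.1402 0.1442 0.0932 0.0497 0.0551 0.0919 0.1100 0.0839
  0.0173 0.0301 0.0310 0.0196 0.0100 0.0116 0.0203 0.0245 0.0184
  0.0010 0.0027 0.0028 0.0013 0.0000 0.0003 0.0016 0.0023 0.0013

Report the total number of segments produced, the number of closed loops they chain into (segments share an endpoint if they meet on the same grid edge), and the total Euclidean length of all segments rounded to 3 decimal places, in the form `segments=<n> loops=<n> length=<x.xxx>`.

segments=16 loops=2 length=11.839

cell (1,1): code 0100 → (1.915,2.000)–(2.000,1.743)
cell (1,2): code 1000 → (2.000,2.354)–(1.915,2.000)
cell (2,0): code 0100 → (2.368,1.000)–(3.000,0.432)
cell (2,1): code 1110 → (2.000,1.743)–(2.368,1.000)
cell (2,2): code 1101 → (2.136,3.000)–(2.000,2.354)
cell (2,3): code 1000 → (3.000,3.634)–(2.136,3.000)
cell (2,6): code 0100 → (2.774,7.000)–(3.000,6.573)
cell (2,7): code 1000 → (3.000,7.298)–(2.774,7.000)
cell (3,0): code 0110 → (3.000,0.432)–(4.000,0.509)
cell (3,3): code 1001 → (4.000,3.030)–(3.000,3.634)
cell (3,6): code 0010 → (3.000,6.573)–(3.851,7.000)
cell (3,7): code 0001 → (3.851,7.000)–(3.000,7.298)
cell (4,0): code 0010 → (4.000,0.509)–(4.489,1.000)
cell (4,1): code 0011 → (4.489,1.000)–(4.630,2.000)
cell (4,2): code 0011 → (4.630,2.000)–(4.032,3.000)
cell (4,3): code 0001 → (4.032,3.000)–(4.000,3.030)
total: 16 segments, chained into 2 closed loop(s), length Σ = 11.839134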